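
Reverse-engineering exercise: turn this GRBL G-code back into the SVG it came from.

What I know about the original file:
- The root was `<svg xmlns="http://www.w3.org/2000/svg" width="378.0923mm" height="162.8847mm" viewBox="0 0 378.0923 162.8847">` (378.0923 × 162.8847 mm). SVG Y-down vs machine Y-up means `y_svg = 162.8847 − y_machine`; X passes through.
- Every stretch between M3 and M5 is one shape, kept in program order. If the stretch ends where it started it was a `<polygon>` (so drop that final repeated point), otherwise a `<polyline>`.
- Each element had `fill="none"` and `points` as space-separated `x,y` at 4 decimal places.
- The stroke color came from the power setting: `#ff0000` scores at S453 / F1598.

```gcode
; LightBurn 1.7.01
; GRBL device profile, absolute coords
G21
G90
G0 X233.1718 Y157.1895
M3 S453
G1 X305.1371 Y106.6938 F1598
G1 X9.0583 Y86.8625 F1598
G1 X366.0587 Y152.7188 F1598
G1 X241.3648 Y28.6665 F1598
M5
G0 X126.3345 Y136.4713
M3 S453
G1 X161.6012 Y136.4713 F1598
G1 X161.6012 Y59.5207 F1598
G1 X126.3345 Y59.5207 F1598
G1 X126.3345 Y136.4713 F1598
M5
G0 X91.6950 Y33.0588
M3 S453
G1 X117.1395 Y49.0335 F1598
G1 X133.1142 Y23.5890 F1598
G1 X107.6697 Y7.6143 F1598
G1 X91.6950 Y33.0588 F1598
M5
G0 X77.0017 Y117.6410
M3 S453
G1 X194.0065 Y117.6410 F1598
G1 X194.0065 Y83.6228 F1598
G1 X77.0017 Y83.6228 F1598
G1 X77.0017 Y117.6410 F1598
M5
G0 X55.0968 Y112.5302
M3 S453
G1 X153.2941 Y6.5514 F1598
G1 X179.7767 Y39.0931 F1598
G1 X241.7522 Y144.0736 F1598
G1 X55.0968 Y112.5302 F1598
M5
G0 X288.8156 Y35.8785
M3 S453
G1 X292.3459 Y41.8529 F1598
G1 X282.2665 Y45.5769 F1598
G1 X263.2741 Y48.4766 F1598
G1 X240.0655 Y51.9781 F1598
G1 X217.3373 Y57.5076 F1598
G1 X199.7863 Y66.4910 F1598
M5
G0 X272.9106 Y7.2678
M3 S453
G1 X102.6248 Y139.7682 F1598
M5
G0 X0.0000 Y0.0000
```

<svg xmlns="http://www.w3.org/2000/svg" width="378.0923mm" height="162.8847mm" viewBox="0 0 378.0923 162.8847">
  <polyline points="233.1718,5.6952 305.1371,56.1909 9.0583,76.0222 366.0587,10.1659 241.3648,134.2182" fill="none" stroke="#ff0000"/>
  <polygon points="126.3345,26.4134 161.6012,26.4134 161.6012,103.3640 126.3345,103.3640" fill="none" stroke="#ff0000"/>
  <polygon points="91.6950,129.8259 117.1395,113.8512 133.1142,139.2957 107.6697,155.2704" fill="none" stroke="#ff0000"/>
  <polygon points="77.0017,45.2437 194.0065,45.2437 194.0065,79.2619 77.0017,79.2619" fill="none" stroke="#ff0000"/>
  <polygon points="55.0968,50.3545 153.2941,156.3333 179.7767,123.7916 241.7522,18.8111" fill="none" stroke="#ff0000"/>
  <polyline points="288.8156,127.0062 292.3459,121.0318 282.2665,117.3078 263.2741,114.4081 240.0655,110.9066 217.3373,105.3771 199.7863,96.3937" fill="none" stroke="#ff0000"/>
  <polyline points="272.9106,155.6169 102.6248,23.1165" fill="none" stroke="#ff0000"/>
</svg>

Machine Y-up, SVG Y-down with viewBox height 162.8847, so y_svg = 162.8847 − y_machine; X carries over. Every run uses S453, so all elements get stroke `#ff0000` (score).

Run 1: The run is open, so emit a `<polyline>` with points (Y-flipped): 233.1718,5.6952 305.1371,56.1909 9.0583,76.0222 366.0587,10.1659 241.3648,134.2182.

Run 2: The run returns to its start, so emit a `<polygon>` with points (Y-flipped): 126.3345,26.4134 161.6012,26.4134 161.6012,103.3640 126.3345,103.3640.

Run 3: The run returns to its start, so emit a `<polygon>` with points (Y-flipped): 91.6950,129.8259 117.1395,113.8512 133.1142,139.2957 107.6697,155.2704.

Run 4: The run returns to its start, so emit a `<polygon>` with points (Y-flipped): 77.0017,45.2437 194.0065,45.2437 194.0065,79.2619 77.0017,79.2619.

Run 5: The run returns to its start, so emit a `<polygon>` with points (Y-flipped): 55.0968,50.3545 153.2941,156.3333 179.7767,123.7916 241.7522,18.8111.

Run 6: The run is open, so emit a `<polyline>` with points (Y-flipped): 288.8156,127.0062 292.3459,121.0318 282.2665,117.3078 263.2741,114.4081 240.0655,110.9066 217.3373,105.3771 199.7863,96.3937.

Run 7: The run is open, so emit a `<polyline>` with points (Y-flipped): 272.9106,155.6169 102.6248,23.1165.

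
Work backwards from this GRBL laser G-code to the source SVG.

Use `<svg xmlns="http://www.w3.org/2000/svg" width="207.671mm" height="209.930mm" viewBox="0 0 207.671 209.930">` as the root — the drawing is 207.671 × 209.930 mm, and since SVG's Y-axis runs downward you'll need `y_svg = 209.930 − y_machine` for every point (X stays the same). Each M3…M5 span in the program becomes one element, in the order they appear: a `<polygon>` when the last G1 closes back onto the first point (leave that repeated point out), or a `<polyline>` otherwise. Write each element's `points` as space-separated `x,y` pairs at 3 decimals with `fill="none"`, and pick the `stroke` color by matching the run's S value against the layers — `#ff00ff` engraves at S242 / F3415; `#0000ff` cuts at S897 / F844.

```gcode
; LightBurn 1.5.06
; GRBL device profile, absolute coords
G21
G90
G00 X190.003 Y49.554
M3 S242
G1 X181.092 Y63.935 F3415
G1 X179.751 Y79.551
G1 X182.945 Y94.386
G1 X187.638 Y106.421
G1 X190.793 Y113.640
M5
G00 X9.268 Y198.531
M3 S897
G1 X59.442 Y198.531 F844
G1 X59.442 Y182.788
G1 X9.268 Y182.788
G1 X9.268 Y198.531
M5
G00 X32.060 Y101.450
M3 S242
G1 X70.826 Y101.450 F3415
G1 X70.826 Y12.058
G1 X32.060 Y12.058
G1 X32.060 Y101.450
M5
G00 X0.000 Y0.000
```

Each laser-on run becomes one SVG element. Flip Y back into SVG space with y_svg = 209.930 − y_machine.

Run 1: the run's S242 means `#ff00ff` (engrave). The run is open, so emit a `<polyline>` with points (Y-flipped): 190.003,160.376 181.092,145.995 179.751,130.379 182.945,115.544 187.638,103.509 190.793,96.290.

Run 2: power S897 maps to stroke `#0000ff` (cut). The run returns to its start, so emit a `<polygon>` with points (Y-flipped): 9.268,11.399 59.442,11.399 59.442,27.142 9.268,27.142.

Run 3: S242 ⇒ engrave layer `#ff00ff`. The run returns to its start, so emit a `<polygon>` with points (Y-flipped): 32.060,108.480 70.826,108.480 70.826,197.872 32.060,197.872.

<svg xmlns="http://www.w3.org/2000/svg" width="207.671mm" height="209.930mm" viewBox="0 0 207.671 209.930">
  <polyline points="190.003,160.376 181.092,145.995 179.751,130.379 182.945,115.544 187.638,103.509 190.793,96.290" fill="none" stroke="#ff00ff"/>
  <polygon points="9.268,11.399 59.442,11.399 59.442,27.142 9.268,27.142" fill="none" stroke="#0000ff"/>
  <polygon points="32.060,108.480 70.826,108.480 70.826,197.872 32.060,197.872" fill="none" stroke="#ff00ff"/>
</svg>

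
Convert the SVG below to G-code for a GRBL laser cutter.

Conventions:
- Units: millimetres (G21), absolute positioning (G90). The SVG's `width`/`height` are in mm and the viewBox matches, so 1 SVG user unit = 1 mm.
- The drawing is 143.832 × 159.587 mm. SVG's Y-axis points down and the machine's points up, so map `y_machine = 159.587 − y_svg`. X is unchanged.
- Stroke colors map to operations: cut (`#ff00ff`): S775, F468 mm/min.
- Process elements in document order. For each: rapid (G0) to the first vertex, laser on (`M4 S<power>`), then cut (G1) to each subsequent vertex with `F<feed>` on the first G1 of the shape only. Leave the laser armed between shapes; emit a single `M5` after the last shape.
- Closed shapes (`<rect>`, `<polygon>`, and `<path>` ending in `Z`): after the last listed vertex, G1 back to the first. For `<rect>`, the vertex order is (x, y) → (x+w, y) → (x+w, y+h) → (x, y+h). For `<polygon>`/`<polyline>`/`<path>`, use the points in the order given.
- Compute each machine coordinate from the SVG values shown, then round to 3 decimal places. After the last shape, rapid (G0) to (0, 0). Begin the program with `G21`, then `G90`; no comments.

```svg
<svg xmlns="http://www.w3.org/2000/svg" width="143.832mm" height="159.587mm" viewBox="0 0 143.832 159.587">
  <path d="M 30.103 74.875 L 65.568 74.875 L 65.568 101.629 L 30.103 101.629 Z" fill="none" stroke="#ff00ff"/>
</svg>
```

G21
G90
G0 X30.103 Y84.712
M4 S775
G1 X65.568 Y84.712 F468
G1 X65.568 Y57.958
G1 X30.103 Y57.958
G1 X30.103 Y84.712
M5
G0 X0.000 Y0.000

Since the viewBox matches the mm dimensions, user units are millimetres directly. The only transform is the Y-flip y_m = 159.587 − y_svg.

Shape 1 is a rectangle drawn with `<path>`. Its stroke #ff00ff means cut at S775, F468. After flipping Y the toolpath is (30.103,84.712) → (65.568,84.712) → (65.568,57.958) → (30.103,57.958) → (30.103,84.712), returning to the start.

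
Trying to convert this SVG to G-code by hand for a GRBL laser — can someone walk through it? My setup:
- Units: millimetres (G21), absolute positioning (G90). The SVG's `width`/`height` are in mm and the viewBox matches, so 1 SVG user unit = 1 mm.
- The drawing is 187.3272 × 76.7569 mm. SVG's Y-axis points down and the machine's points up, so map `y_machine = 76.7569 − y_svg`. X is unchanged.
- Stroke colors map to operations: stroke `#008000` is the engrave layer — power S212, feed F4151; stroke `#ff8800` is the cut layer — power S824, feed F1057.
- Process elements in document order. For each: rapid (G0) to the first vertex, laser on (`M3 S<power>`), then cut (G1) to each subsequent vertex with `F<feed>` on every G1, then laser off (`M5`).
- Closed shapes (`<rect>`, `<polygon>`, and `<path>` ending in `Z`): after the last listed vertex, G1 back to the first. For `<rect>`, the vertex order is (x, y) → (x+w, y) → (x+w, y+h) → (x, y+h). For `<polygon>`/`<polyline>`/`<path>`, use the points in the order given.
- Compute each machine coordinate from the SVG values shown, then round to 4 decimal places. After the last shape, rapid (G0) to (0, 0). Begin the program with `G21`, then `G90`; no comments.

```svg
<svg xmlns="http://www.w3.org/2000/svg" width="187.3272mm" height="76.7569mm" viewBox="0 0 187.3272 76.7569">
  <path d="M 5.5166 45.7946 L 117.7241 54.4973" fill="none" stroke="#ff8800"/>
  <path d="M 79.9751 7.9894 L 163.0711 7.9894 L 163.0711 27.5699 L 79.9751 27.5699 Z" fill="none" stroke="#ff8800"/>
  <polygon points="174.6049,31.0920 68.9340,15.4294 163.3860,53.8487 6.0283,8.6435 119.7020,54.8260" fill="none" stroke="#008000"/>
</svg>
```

G21
G90
G0 X5.5166 Y30.9623
M3 S824
G1 X117.7241 Y22.2596 F1057
M5
G0 X79.9751 Y68.7675
M3 S824
G1 X163.0711 Y68.7675 F1057
G1 X163.0711 Y49.1870 F1057
G1 X79.9751 Y49.1870 F1057
G1 X79.9751 Y68.7675 F1057
M5
G0 X174.6049 Y45.6649
M3 S212
G1 X68.9340 Y61.3275 F4151
G1 X163.3860 Y22.9082 F4151
G1 X6.0283 Y68.1134 F4151
G1 X119.7020 Y21.9309 F4151
G1 X174.6049 Y45.6649 F4151
M5
G0 X0.0000 Y0.0000

1 u = 1 mm; y_m = 76.7569 − y.

[1] `<path>` line segment, #ff8800→cut S824 F1057: (5.5166,30.9623) → (117.7241,22.2596)

[2] `<path>` rectangle, #ff8800→cut S824 F1057: (79.9751,68.7675) → (163.0711,68.7675) → (163.0711,49.1870) → (79.9751,49.1870) → (79.9751,68.7675) (closed)

[3] `<polygon>` closed polygon, #008000→engrave S212 F4151: (174.6049,45.6649) → (68.9340,61.3275) → (163.3860,22.9082) → (6.0283,68.1134) → (119.7020,21.9309) → (174.6049,45.6649) (closed)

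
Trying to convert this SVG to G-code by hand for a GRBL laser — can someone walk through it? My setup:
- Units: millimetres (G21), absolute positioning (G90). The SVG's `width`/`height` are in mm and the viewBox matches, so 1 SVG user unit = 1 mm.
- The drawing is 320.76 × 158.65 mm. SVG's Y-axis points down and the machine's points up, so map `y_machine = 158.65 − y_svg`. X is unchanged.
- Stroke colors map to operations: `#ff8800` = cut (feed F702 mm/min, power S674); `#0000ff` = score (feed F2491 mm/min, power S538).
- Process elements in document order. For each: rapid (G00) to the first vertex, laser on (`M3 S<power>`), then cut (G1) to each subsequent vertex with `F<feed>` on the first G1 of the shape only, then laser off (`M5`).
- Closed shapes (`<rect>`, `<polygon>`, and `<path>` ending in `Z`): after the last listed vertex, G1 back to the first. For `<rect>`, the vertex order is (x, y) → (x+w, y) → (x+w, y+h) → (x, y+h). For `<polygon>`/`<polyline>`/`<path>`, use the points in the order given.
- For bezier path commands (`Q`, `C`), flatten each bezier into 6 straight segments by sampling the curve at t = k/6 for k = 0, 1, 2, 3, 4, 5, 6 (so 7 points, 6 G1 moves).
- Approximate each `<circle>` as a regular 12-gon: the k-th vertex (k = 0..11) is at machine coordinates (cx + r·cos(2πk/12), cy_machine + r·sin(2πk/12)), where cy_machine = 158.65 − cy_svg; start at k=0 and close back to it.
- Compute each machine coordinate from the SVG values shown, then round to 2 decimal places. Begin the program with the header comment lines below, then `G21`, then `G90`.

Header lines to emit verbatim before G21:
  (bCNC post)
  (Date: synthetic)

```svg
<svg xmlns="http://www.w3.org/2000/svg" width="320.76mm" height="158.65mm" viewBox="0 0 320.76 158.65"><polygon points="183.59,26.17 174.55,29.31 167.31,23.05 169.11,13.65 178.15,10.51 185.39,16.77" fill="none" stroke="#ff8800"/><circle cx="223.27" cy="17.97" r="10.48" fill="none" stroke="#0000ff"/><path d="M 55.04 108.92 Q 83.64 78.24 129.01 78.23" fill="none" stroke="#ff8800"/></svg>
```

1 u = 1 mm; y_m = 158.65 − y.

[1] `<polygon>` regular polygon, #ff8800→cut S674 F702: (183.59,132.48) → (174.55,129.34) → (167.31,135.60) → (169.11,145.00) → (178.15,148.14) → (185.39,141.88) → (183.59,132.48) (closed)

[2] `<circle>` circle, #0000ff→score S538 F2491: (233.75,140.68) → (232.35,145.92) → (228.51,149.76) → (223.27,151.16) → (218.03,149.76) → (214.19,145.92) → (212.79,140.68) → (214.19,135.44) → (218.03,131.60) → (223.27,130.20) → (228.51,131.60) → (232.35,135.44) → (233.75,140.68) (closed)

[3] `<path>` quadratic bezier, #ff8800→cut S674 F702: (55.04,49.73) → (65.04,59.10) → (75.97,66.78) → (87.83,72.74) → (100.63,77.01) → (114.35,79.56) → (129.01,80.42)

(bCNC post)
(Date: synthetic)
G21
G90
G00 X183.59 Y132.48
M3 S674
G1 X174.55 Y129.34 F702
G1 X167.31 Y135.60
G1 X169.11 Y145.00
G1 X178.15 Y148.14
G1 X185.39 Y141.88
G1 X183.59 Y132.48
M5
G00 X233.75 Y140.68
M3 S538
G1 X232.35 Y145.92 F2491
G1 X228.51 Y149.76
G1 X223.27 Y151.16
G1 X218.03 Y149.76
G1 X214.19 Y145.92
G1 X212.79 Y140.68
G1 X214.19 Y135.44
G1 X218.03 Y131.60
G1 X223.27 Y130.20
G1 X228.51 Y131.60
G1 X232.35 Y135.44
G1 X233.75 Y140.68
M5
G00 X55.04 Y49.73
M3 S674
G1 X65.04 Y59.10 F702
G1 X75.97 Y66.78
G1 X87.83 Y72.74
G1 X100.63 Y77.01
G1 X114.35 Y79.56
G1 X129.01 Y80.42
M5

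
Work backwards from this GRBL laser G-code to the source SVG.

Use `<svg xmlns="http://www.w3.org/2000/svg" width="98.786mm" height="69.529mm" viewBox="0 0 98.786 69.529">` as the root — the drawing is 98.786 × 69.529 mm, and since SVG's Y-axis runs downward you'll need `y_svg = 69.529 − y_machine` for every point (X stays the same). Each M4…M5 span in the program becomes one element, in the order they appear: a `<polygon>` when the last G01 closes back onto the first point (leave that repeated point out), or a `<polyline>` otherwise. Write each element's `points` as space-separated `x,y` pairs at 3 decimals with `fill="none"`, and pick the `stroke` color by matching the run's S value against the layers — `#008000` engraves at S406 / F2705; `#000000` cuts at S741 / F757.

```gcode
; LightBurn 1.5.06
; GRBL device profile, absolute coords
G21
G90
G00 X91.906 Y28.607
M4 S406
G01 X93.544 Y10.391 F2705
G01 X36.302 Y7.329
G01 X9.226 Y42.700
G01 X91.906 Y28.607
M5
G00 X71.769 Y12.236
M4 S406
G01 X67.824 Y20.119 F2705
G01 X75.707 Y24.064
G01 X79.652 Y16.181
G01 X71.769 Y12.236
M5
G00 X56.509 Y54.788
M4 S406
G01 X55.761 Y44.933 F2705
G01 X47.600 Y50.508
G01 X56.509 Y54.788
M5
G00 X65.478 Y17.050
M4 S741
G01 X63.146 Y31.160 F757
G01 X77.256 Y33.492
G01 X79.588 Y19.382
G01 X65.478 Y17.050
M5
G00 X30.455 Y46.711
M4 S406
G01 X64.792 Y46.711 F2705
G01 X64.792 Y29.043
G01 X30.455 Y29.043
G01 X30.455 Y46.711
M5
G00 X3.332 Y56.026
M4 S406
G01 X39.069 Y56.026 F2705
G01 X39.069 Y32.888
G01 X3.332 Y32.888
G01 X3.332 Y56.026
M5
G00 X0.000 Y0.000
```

y_svg = 69.529 − y_m.

[1] S406→`#008000` (engrave); closed run; points: 91.906,40.922 93.544,59.138 36.302,62.200 9.226,26.829

[2] S406→`#008000` (engrave); closed run; points: 71.769,57.293 67.824,49.410 75.707,45.465 79.652,53.348

[3] S406→`#008000` (engrave); closed run; points: 56.509,14.741 55.761,24.596 47.600,19.021

[4] S741→`#000000` (cut); closed run; points: 65.478,52.479 63.146,38.369 77.256,36.037 79.588,50.147

[5] S406→`#008000` (engrave); closed run; points: 30.455,22.818 64.792,22.818 64.792,40.486 30.455,40.486

[6] S406→`#008000` (engrave); closed run; points: 3.332,13.503 39.069,13.503 39.069,36.641 3.332,36.641

<svg xmlns="http://www.w3.org/2000/svg" width="98.786mm" height="69.529mm" viewBox="0 0 98.786 69.529">
  <polygon points="91.906,40.922 93.544,59.138 36.302,62.200 9.226,26.829" fill="none" stroke="#008000"/>
  <polygon points="71.769,57.293 67.824,49.410 75.707,45.465 79.652,53.348" fill="none" stroke="#008000"/>
  <polygon points="56.509,14.741 55.761,24.596 47.600,19.021" fill="none" stroke="#008000"/>
  <polygon points="65.478,52.479 63.146,38.369 77.256,36.037 79.588,50.147" fill="none" stroke="#000000"/>
  <polygon points="30.455,22.818 64.792,22.818 64.792,40.486 30.455,40.486" fill="none" stroke="#008000"/>
  <polygon points="3.332,13.503 39.069,13.503 39.069,36.641 3.332,36.641" fill="none" stroke="#008000"/>
</svg>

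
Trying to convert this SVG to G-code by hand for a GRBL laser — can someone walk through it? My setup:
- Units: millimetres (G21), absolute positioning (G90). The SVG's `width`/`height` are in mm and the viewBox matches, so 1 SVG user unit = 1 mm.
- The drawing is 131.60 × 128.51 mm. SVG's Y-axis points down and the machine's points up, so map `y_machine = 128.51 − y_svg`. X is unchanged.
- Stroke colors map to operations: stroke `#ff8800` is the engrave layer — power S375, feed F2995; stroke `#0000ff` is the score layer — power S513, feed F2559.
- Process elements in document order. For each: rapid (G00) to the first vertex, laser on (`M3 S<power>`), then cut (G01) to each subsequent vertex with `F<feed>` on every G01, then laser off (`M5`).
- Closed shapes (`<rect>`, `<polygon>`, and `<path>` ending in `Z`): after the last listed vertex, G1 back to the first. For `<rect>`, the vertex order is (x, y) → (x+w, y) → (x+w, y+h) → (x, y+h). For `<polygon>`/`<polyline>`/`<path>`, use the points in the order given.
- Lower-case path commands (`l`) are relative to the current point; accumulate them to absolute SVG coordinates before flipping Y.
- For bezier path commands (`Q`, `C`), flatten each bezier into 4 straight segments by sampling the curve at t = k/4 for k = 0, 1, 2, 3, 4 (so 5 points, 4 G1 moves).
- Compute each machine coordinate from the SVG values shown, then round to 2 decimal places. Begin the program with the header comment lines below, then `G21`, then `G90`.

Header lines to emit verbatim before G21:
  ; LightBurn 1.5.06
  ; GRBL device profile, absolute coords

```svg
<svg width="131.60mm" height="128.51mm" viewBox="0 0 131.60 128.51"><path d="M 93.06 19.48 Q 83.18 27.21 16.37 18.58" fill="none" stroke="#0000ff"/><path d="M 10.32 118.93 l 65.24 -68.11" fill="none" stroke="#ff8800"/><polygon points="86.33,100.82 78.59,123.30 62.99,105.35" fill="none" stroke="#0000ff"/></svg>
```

; LightBurn 1.5.06
; GRBL device profile, absolute coords
G21
G90
G00 X93.06 Y109.03
M3 S513
G01 X84.56 Y106.19 F2559
G01 X68.95 Y105.39 F2559
G01 X46.22 Y106.64 F2559
G01 X16.37 Y109.93 F2559
M5
G00 X10.32 Y9.58
M3 S375
G01 X75.56 Y77.69 F2995
M5
G00 X86.33 Y27.69
M3 S513
G01 X78.59 Y5.21 F2559
G01 X62.99 Y23.16 F2559
G01 X86.33 Y27.69 F2559
M5

viewBox `0 0 131.60 128.51` with mm width/height → 1 unit = 1 mm. Flip: y_m = 128.51 − y_svg.

**Shape 1** — `<path>` quadratic bezier, stroke `#0000ff` → score (S513, F2559). Control points (SVG): P0=(93.06,19.48), P1=(83.18,27.21), P2=(16.37,18.58); sampled at t=k/4. Machine vertices: (93.06,109.03) → (84.56,106.19) → (68.95,105.39) → (46.22,106.64) → (16.37,109.93). Open path.

**Shape 2** — `<path>` line segment, stroke `#ff8800` → engrave (S375, F2995). Machine vertices: (10.32,9.58) → (75.56,77.69). Open path.

**Shape 3** — `<polygon>` regular polygon, stroke `#0000ff` → score (S513, F2559). Machine vertices: (86.33,27.69) → (78.59,5.21) → (62.99,23.16) → (86.33,27.69). Closed: final G1 returns to the first vertex.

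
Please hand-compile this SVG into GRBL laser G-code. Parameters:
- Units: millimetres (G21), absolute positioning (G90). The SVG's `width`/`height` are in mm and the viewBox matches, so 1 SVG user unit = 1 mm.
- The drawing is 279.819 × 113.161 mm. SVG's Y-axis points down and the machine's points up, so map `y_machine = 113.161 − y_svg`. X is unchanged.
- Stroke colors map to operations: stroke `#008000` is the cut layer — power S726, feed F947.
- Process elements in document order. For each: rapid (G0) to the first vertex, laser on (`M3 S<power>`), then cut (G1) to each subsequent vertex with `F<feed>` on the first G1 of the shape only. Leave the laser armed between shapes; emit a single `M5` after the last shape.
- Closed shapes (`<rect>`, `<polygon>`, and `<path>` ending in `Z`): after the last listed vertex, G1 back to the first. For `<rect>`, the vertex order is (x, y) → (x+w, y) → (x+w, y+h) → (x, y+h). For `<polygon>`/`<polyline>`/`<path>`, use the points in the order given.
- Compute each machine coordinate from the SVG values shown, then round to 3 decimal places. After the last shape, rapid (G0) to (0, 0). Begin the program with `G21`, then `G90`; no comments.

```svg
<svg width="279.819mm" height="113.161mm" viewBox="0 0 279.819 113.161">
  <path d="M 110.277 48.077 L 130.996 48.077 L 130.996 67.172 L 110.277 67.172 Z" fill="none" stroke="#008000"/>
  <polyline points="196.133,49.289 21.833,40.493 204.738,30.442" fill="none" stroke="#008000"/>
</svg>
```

1 u = 1 mm; y_m = 113.161 − y.

[1] `<path>` rectangle, #008000→cut S726 F947: (110.277,65.084) → (130.996,65.084) → (130.996,45.989) → (110.277,45.989) → (110.277,65.084) (closed)

[2] `<polyline>` open polyline, #008000→cut S726 F947: (196.133,63.872) → (21.833,72.668) → (204.738,82.719)

G21
G90
G0 X110.277 Y65.084
M3 S726
G1 X130.996 Y65.084 F947
G1 X130.996 Y45.989
G1 X110.277 Y45.989
G1 X110.277 Y65.084
G0 X196.133 Y63.872
M3 S726
G1 X21.833 Y72.668 F947
G1 X204.738 Y82.719
M5
G0 X0.000 Y0.000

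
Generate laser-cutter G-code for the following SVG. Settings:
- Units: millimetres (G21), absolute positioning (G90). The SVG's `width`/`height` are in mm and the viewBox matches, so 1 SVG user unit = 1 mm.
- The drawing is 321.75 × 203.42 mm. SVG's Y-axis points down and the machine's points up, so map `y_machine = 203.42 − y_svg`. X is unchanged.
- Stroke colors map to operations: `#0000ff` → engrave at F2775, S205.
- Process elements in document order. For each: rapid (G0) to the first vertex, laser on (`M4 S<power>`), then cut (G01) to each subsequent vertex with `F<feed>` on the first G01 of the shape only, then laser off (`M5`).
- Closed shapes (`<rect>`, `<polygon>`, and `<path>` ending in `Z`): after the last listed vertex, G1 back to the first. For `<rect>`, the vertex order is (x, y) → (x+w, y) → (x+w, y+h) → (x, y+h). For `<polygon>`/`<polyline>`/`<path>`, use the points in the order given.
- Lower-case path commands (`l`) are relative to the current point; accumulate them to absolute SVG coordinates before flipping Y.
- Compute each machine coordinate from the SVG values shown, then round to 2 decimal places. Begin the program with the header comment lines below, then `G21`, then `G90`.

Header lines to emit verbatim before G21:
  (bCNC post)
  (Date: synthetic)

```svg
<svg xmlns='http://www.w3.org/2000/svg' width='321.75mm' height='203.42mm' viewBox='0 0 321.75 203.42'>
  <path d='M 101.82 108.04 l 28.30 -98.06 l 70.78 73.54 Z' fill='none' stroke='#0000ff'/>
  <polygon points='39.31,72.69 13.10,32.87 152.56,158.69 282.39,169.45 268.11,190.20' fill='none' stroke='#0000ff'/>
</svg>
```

(bCNC post)
(Date: synthetic)
G21
G90
G0 X101.82 Y95.38
M4 S205
G01 X130.12 Y193.44 F2775
G01 X200.90 Y119.90
G01 X101.82 Y95.38
M5
G0 X39.31 Y130.73
M4 S205
G01 X13.10 Y170.55 F2775
G01 X152.56 Y44.73
G01 X282.39 Y33.97
G01 X268.11 Y13.22
G01 X39.31 Y130.73
M5

1 u = 1 mm; y_m = 203.42 − y.

[1] `<path>` regular polygon, #0000ff→engrave S205 F2775: (101.82,95.38) → (130.12,193.44) → (200.90,119.90) → (101.82,95.38) (closed)

[2] `<polygon>` closed polygon, #0000ff→engrave S205 F2775: (39.31,130.73) → (13.10,170.55) → (152.56,44.73) → (282.39,33.97) → (268.11,13.22) → (39.31,130.73) (closed)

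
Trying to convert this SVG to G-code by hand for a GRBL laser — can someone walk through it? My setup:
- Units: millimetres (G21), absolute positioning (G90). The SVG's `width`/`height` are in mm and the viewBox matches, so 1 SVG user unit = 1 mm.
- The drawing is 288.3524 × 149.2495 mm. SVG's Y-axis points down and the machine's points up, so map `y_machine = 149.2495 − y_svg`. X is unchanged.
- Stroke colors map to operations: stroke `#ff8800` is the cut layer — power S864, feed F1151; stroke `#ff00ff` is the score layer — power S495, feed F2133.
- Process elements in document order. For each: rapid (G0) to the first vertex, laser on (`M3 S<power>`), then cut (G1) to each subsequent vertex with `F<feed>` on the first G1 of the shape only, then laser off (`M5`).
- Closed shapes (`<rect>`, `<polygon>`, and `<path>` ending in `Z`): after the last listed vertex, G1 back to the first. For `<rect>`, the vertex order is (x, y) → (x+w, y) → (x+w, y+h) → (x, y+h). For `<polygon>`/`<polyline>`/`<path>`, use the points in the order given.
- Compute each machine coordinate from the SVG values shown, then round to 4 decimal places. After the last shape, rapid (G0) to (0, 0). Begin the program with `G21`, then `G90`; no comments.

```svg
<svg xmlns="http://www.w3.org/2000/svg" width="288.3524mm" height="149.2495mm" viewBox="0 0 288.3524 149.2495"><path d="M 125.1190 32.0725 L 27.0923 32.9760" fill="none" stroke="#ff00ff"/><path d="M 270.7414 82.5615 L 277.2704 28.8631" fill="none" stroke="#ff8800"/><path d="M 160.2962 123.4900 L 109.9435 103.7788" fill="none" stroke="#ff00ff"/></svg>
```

Since the viewBox matches the mm dimensions, user units are millimetres directly. The only transform is the Y-flip y_m = 149.2495 − y_svg.

Shape 1 is a line segment drawn with `<path>`. Its stroke #ff00ff means score at S495, F2133. After flipping Y the toolpath is (125.1190,117.1770) → (27.0923,116.2735).

Shape 2 is a line segment drawn with `<path>`. Its stroke #ff8800 means cut at S864, F1151. After flipping Y the toolpath is (270.7414,66.6880) → (277.2704,120.3864).

Shape 3 is a line segment drawn with `<path>`. Its stroke #ff00ff means score at S495, F2133. After flipping Y the toolpath is (160.2962,25.7595) → (109.9435,45.4707).

G21
G90
G0 X125.1190 Y117.1770
M3 S495
G1 X27.0923 Y116.2735 F2133
M5
G0 X270.7414 Y66.6880
M3 S864
G1 X277.2704 Y120.3864 F1151
M5
G0 X160.2962 Y25.7595
M3 S495
G1 X109.9435 Y45.4707 F2133
M5
G0 X0.0000 Y0.0000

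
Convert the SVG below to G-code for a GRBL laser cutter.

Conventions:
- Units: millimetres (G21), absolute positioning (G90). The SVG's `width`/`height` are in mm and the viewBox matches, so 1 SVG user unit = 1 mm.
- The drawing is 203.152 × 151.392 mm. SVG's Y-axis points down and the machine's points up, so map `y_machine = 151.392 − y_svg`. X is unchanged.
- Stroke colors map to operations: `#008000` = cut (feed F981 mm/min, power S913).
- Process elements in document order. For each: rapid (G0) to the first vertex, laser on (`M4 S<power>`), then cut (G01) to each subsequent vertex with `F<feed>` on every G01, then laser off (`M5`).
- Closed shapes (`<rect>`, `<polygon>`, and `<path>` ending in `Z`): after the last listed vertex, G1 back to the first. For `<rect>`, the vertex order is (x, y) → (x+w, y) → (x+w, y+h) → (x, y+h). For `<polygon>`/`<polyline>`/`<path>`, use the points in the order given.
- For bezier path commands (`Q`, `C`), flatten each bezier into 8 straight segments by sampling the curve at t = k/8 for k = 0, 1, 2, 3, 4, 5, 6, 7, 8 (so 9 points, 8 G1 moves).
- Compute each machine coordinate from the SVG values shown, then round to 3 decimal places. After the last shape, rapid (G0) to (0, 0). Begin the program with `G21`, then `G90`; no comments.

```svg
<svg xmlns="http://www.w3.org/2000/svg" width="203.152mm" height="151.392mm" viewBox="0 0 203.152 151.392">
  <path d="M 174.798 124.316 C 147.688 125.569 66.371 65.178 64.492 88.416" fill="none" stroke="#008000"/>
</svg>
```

1 u = 1 mm; y_m = 151.392 − y.

[1] `<path>` cubic bezier, #008000→cut S913 F981: (174.798,27.076) → (162.352,29.212) → (146.390,35.425) → (128.478,44.012) → (110.183,53.270) → (93.071,61.499) → (78.708,66.994) → (68.659,68.054) → (64.492,62.976)

G21
G90
G0 X174.798 Y27.076
M4 S913
G01 X162.352 Y29.212 F981
G01 X146.390 Y35.425 F981
G01 X128.478 Y44.012 F981
G01 X110.183 Y53.270 F981
G01 X93.071 Y61.499 F981
G01 X78.708 Y66.994 F981
G01 X68.659 Y68.054 F981
G01 X64.492 Y62.976 F981
M5
G0 X0.000 Y0.000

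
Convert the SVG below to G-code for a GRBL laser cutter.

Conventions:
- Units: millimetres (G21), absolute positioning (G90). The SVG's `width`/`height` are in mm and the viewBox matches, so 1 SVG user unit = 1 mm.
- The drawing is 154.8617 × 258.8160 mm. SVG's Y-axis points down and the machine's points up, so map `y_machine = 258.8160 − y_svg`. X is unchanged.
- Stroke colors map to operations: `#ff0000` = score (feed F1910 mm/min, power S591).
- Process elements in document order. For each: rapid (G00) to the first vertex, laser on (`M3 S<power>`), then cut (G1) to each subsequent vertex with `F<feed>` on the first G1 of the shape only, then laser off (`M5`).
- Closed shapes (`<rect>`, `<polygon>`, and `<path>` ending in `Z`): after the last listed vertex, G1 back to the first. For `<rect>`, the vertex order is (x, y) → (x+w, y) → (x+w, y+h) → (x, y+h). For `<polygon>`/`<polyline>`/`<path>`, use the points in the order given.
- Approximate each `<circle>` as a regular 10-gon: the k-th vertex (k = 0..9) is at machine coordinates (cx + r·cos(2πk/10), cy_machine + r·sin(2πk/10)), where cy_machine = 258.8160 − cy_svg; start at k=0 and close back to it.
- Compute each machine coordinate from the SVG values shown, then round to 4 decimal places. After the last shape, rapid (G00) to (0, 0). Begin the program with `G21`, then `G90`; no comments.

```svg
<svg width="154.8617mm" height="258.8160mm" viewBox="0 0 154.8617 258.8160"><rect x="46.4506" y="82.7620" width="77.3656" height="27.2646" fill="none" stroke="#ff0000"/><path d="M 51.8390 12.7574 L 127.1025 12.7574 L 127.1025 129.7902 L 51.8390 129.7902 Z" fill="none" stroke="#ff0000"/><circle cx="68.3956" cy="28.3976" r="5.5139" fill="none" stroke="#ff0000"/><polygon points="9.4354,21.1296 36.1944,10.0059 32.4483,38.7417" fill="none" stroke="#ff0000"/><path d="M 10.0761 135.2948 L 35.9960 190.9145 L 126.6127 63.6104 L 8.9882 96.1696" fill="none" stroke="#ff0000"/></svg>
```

Since the viewBox matches the mm dimensions, user units are millimetres directly. The only transform is the Y-flip y_m = 258.8160 − y_svg.

Shape 1 is a rectangle drawn with `<rect>`. Its stroke #ff0000 means score at S591, F1910. After flipping Y the toolpath is (46.4506,176.0540) → (123.8162,176.0540) → (123.8162,148.7894) → (46.4506,148.7894) → (46.4506,176.0540), returning to the start.

Shape 2 is a rectangle drawn with `<path>`. Its stroke #ff0000 means score at S591, F1910. After flipping Y the toolpath is (51.8390,246.0586) → (127.1025,246.0586) → (127.1025,129.0258) → (51.8390,129.0258) → (51.8390,246.0586), returning to the start.

Shape 3 is a circle drawn with `<circle>`. Its stroke #ff0000 means score at S591, F1910. After flipping Y the toolpath is (73.9095,230.4184) → (72.8564,233.6594) → (70.0995,235.6624) → (66.6917,235.6624) → (63.9348,233.6594) → (62.8817,230.4184) → (63.9348,227.1774) → (66.6917,225.1744) → (70.0995,225.1744) → (72.8564,227.1774) → (73.9095,230.4184), returning to the start.

Shape 4 is a regular polygon drawn with `<polygon>`. Its stroke #ff0000 means score at S591, F1910. After flipping Y the toolpath is (9.4354,237.6864) → (36.1944,248.8101) → (32.4483,220.0743) → (9.4354,237.6864), returning to the start.

Shape 5 is a open polyline drawn with `<path>`. Its stroke #ff0000 means score at S591, F1910. After flipping Y the toolpath is (10.0761,123.5212) → (35.9960,67.9015) → (126.6127,195.2056) → (8.9882,162.6464).

G21
G90
G00 X46.4506 Y176.0540
M3 S591
G1 X123.8162 Y176.0540 F1910
G1 X123.8162 Y148.7894
G1 X46.4506 Y148.7894
G1 X46.4506 Y176.0540
M5
G00 X51.8390 Y246.0586
M3 S591
G1 X127.1025 Y246.0586 F1910
G1 X127.1025 Y129.0258
G1 X51.8390 Y129.0258
G1 X51.8390 Y246.0586
M5
G00 X73.9095 Y230.4184
M3 S591
G1 X72.8564 Y233.6594 F1910
G1 X70.0995 Y235.6624
G1 X66.6917 Y235.6624
G1 X63.9348 Y233.6594
G1 X62.8817 Y230.4184
G1 X63.9348 Y227.1774
G1 X66.6917 Y225.1744
G1 X70.0995 Y225.1744
G1 X72.8564 Y227.1774
G1 X73.9095 Y230.4184
M5
G00 X9.4354 Y237.6864
M3 S591
G1 X36.1944 Y248.8101 F1910
G1 X32.4483 Y220.0743
G1 X9.4354 Y237.6864
M5
G00 X10.0761 Y123.5212
M3 S591
G1 X35.9960 Y67.9015 F1910
G1 X126.6127 Y195.2056
G1 X8.9882 Y162.6464
M5
G00 X0.0000 Y0.0000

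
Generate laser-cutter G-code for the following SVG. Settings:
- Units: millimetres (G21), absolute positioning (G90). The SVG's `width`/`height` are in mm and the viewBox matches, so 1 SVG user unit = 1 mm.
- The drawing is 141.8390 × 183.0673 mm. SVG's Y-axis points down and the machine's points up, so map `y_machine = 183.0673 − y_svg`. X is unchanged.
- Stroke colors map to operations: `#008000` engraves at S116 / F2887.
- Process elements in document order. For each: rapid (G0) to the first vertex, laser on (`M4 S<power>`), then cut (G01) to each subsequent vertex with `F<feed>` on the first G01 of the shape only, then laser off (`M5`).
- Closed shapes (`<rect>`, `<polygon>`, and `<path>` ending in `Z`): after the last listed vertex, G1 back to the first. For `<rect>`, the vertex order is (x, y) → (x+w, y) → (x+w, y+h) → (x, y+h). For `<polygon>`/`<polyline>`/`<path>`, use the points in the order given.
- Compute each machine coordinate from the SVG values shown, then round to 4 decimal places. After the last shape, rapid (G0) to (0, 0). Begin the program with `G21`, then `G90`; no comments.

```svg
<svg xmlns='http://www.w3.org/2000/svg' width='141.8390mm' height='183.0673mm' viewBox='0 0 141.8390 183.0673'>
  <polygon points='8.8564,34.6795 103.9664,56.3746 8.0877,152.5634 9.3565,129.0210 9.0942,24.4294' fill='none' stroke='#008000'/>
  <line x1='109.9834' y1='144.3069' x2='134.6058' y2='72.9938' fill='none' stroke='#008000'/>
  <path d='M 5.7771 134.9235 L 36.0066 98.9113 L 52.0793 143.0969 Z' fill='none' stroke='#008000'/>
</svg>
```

G21
G90
G0 X8.8564 Y148.3878
M4 S116
G01 X103.9664 Y126.6927 F2887
G01 X8.0877 Y30.5039
G01 X9.3565 Y54.0463
G01 X9.0942 Y158.6379
G01 X8.8564 Y148.3878
M5
G0 X109.9834 Y38.7604
M4 S116
G01 X134.6058 Y110.0735 F2887
M5
G0 X5.7771 Y48.1438
M4 S116
G01 X36.0066 Y84.1560 F2887
G01 X52.0793 Y39.9704
G01 X5.7771 Y48.1438
M5
G0 X0.0000 Y0.0000

Since the viewBox matches the mm dimensions, user units are millimetres directly. The only transform is the Y-flip y_m = 183.0673 − y_svg.

Shape 1 is a closed polygon drawn with `<polygon>`. Its stroke #008000 means engrave at S116, F2887. After flipping Y the toolpath is (8.8564,148.3878) → (103.9664,126.6927) → (8.0877,30.5039) → (9.3565,54.0463) → (9.0942,158.6379) → (8.8564,148.3878), returning to the start.

Shape 2 is a line segment drawn with `<line>`. Its stroke #008000 means engrave at S116, F2887. After flipping Y the toolpath is (109.9834,38.7604) → (134.6058,110.0735).

Shape 3 is a regular polygon drawn with `<path>`. Its stroke #008000 means engrave at S116, F2887. After flipping Y the toolpath is (5.7771,48.1438) → (36.0066,84.1560) → (52.0793,39.9704) → (5.7771,48.1438), returning to the start.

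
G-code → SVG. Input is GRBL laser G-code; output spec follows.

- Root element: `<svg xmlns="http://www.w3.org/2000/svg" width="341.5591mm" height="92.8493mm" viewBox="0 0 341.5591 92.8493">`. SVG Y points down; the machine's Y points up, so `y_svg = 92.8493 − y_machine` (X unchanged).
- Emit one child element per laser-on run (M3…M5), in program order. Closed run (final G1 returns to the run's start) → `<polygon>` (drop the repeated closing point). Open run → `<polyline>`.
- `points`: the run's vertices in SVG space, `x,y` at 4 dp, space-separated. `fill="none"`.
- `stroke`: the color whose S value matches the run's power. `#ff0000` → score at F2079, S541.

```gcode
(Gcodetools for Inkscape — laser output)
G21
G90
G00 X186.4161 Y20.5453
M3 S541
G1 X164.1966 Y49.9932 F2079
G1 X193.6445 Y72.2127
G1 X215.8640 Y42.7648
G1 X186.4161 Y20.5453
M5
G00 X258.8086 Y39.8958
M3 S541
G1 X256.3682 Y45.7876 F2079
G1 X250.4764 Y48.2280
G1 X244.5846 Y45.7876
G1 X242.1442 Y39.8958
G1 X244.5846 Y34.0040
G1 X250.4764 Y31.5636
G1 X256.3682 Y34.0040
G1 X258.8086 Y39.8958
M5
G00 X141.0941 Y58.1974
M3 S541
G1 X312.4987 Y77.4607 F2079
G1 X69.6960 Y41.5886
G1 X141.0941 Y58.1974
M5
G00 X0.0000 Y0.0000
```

<svg xmlns="http://www.w3.org/2000/svg" width="341.5591mm" height="92.8493mm" viewBox="0 0 341.5591 92.8493">
  <polygon points="186.4161,72.3040 164.1966,42.8561 193.6445,20.6366 215.8640,50.0845" fill="none" stroke="#ff0000"/>
  <polygon points="258.8086,52.9535 256.3682,47.0617 250.4764,44.6213 244.5846,47.0617 242.1442,52.9535 244.5846,58.8453 250.4764,61.2857 256.3682,58.8453" fill="none" stroke="#ff0000"/>
  <polygon points="141.0941,34.6519 312.4987,15.3886 69.6960,51.2607" fill="none" stroke="#ff0000"/>
</svg>

Machine Y-up, SVG Y-down with viewBox height 92.8493, so y_svg = 92.8493 − y_machine; X carries over. Every run uses S541, so all elements get stroke `#ff0000` (score).

Run 1: The run returns to its start, so emit a `<polygon>` with points (Y-flipped): 186.4161,72.3040 164.1966,42.8561 193.6445,20.6366 215.8640,50.0845.

Run 2: The run returns to its start, so emit a `<polygon>` with points (Y-flipped): 258.8086,52.9535 256.3682,47.0617 250.4764,44.6213 244.5846,47.0617 242.1442,52.9535 244.5846,58.8453 250.4764,61.2857 256.3682,58.8453.

Run 3: The run returns to its start, so emit a `<polygon>` with points (Y-flipped): 141.0941,34.6519 312.4987,15.3886 69.6960,51.2607.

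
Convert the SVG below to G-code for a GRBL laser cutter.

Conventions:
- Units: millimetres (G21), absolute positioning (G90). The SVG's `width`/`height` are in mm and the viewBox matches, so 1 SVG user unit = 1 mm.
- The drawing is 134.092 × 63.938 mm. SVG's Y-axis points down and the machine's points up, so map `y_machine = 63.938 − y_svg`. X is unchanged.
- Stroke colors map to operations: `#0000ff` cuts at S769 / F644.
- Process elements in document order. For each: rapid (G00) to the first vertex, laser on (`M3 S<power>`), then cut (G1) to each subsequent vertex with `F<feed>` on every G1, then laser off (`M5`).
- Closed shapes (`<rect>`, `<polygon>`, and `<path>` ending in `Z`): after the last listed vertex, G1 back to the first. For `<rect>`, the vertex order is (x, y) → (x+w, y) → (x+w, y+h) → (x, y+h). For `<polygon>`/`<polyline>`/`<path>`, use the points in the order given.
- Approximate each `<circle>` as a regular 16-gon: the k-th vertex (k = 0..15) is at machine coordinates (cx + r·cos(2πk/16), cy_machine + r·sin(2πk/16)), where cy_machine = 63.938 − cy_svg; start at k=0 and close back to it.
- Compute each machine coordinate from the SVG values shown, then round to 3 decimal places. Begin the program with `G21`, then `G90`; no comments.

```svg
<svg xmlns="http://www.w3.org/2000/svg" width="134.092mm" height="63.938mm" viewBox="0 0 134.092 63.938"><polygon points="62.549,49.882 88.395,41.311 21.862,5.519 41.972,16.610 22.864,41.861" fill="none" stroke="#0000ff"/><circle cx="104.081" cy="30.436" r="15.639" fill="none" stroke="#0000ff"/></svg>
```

viewBox `0 0 134.092 63.938` with mm width/height → 1 unit = 1 mm. Flip: y_m = 63.938 − y_svg.

**Shape 1** — `<polygon>` closed polygon, stroke `#0000ff` → cut (S769, F644). Machine vertices: (62.549,14.056) → (88.395,22.627) → (21.862,58.419) → (41.972,47.328) → (22.864,22.077) → (62.549,14.056). Closed: final G1 returns to the first vertex.

**Shape 2** — `<circle>` circle, stroke `#0000ff` → cut (S769, F644). Machine vertices: (119.720,33.502) → (118.530,39.487) → (115.139,44.560) → (110.066,47.951) → (104.081,49.141) → (98.096,47.951) → (93.023,44.560) → (89.632,39.487) → (88.442,33.502) → (89.632,27.517) → (93.023,22.444) → (98.096,19.053) → (104.081,17.863) → (110.066,19.053) → (115.139,22.444) → (118.530,27.517) → (119.720,33.502). Closed: final G1 returns to the first vertex.

G21
G90
G00 X62.549 Y14.056
M3 S769
G1 X88.395 Y22.627 F644
G1 X21.862 Y58.419 F644
G1 X41.972 Y47.328 F644
G1 X22.864 Y22.077 F644
G1 X62.549 Y14.056 F644
M5
G00 X119.720 Y33.502
M3 S769
G1 X118.530 Y39.487 F644
G1 X115.139 Y44.560 F644
G1 X110.066 Y47.951 F644
G1 X104.081 Y49.141 F644
G1 X98.096 Y47.951 F644
G1 X93.023 Y44.560 F644
G1 X89.632 Y39.487 F644
G1 X88.442 Y33.502 F644
G1 X89.632 Y27.517 F644
G1 X93.023 Y22.444 F644
G1 X98.096 Y19.053 F644
G1 X104.081 Y17.863 F644
G1 X110.066 Y19.053 F644
G1 X115.139 Y22.444 F644
G1 X118.530 Y27.517 F644
G1 X119.720 Y33.502 F644
M5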